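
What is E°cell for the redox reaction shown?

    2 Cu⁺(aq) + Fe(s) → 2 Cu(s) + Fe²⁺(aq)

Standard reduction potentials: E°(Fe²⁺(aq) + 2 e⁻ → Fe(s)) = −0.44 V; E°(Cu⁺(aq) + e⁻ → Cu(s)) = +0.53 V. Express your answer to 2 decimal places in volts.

+0.97 V

In the reaction as written, Cu⁺(aq) is reduced (cathode) and Fe²⁺(aq) is produced by oxidation at the anode.
E°cell = E°(cathode) − E°(anode) = +0.53 − (−0.44) = +0.97 V.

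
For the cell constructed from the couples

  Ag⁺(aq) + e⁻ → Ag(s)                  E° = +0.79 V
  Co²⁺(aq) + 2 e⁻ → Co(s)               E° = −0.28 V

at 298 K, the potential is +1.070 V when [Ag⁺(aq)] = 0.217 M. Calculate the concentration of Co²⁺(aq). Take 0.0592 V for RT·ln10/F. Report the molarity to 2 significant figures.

With Ag⁺/Ag at the cathode and Co²⁺/Co at the anode, E°cell = +0.79 − (−0.28) = +1.07 V (n = 2).
From the Nernst equation, log Q = n(E° − E)/0.0592 = 2·(+1.07 − (+1.070))/0.0592 = 0.000.
The balanced reaction is 2 Ag⁺(aq) + Co(s) → 2 Ag(s) + Co²⁺(aq), so Q = [Co²⁺(aq)] / [Ag⁺(aq)]^2.
Isolating [Co²⁺(aq)] in Q = 10^{0.000} yields log [Co²⁺(aq)] = −1.327, i.e. 0.047 M.

0.047 M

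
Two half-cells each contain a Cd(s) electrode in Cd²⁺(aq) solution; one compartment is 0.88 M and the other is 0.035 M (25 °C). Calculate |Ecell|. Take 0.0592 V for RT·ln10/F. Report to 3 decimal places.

For a concentration cell E°cell = 0, since both electrodes use the same couple.
The compartment with the higher Cd²⁺(aq) concentration (0.88 M) acts as the cathode; ions are reduced there and produced at the dilute (0.035 M) anode.
With n = 2, Ecell = −(0.0592/2)·log([dilute]/[conc]) = −(0.0592/2)·log(0.035/0.88) = +0.041 V.

0.041 V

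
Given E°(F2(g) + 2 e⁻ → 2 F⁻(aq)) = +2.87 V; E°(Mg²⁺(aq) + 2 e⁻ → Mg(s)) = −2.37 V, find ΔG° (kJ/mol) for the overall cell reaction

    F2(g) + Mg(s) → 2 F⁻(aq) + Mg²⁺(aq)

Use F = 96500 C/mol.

−1011 kJ/mol

In the reaction as written F2(g) is reduced, so the F₂/F⁻ couple is the cathode and Mg²⁺/Mg is the anode.
E°cell = +2.87 − (−2.37) = +5.24 V; balancing electrons gives n = 2.
ΔG° = −nFE°cell = −(2)(96500)(+5.24) J/mol = −1011 kJ/mol.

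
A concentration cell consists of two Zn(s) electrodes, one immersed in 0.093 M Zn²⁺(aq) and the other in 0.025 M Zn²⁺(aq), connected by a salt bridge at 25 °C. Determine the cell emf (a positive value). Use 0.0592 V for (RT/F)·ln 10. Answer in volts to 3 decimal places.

0.017 V

For a concentration cell E°cell = 0, since both electrodes use the same couple.
The compartment with the higher Zn²⁺(aq) concentration (0.093 M) acts as the cathode; ions are reduced there and produced at the dilute (0.025 M) anode.
With n = 2, Ecell = −(0.0592/2)·log([dilute]/[conc]) = −(0.0592/2)·log(0.025/0.093) = +0.017 V.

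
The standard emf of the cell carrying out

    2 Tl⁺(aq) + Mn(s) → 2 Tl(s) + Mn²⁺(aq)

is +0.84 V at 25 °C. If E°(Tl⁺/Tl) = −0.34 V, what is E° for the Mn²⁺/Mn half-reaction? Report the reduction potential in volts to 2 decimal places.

In the reaction as written the Tl⁺/Tl couple is reduced (cathode) and Mn²⁺/Mn is oxidized (anode), so E°cell = E°(Tl⁺/Tl) − E°(Mn²⁺/Mn).
E°(Mn²⁺/Mn) = E°(cathode) − E°cell = −0.34 − (+0.84) = −1.18 V.

−1.18 V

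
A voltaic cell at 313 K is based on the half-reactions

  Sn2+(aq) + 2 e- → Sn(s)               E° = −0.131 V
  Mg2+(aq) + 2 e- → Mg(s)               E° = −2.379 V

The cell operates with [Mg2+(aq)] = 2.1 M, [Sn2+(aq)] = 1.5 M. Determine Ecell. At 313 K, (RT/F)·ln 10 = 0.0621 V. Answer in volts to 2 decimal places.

Sn²⁺/Sn is reduced (cathode, E° = −0.131 V) and Mg²⁺/Mg is oxidized (anode).
E°cell = E°cat − E°an = −0.131 − (−2.379) = +2.248 V; n = 2.
Balancing gives Sn2+(aq) + Mg(s) → Sn(s) + Mg2+(aq); hence Q = [Mg2+(aq)] / [Sn2+(aq)] = 1.4 (log Q = 0.146).
By the Nernst equation, E = +2.248 − (0.0621/2)·(0.146) = +2.24 V.

+2.24 V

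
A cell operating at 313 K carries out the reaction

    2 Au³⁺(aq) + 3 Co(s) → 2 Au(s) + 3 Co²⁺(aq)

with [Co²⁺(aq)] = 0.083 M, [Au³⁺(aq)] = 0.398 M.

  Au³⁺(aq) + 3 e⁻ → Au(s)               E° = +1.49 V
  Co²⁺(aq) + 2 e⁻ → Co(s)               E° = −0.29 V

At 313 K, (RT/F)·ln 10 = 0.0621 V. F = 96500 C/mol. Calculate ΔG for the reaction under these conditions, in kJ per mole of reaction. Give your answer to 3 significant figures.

With Au³⁺/Au reduced at the cathode, E°cell = +1.49 − (−0.29) = +1.78 V and n = 6.
Q = [Co²⁺(aq)]^3 / [Au³⁺(aq)]^2 = 0.00361, so log Q = −2.443 and E = +1.78 − (0.0621/6)(−2.443) = +1.8053 V.
Then ΔG = −nFE = −6 × 96500 × +1.8053 J/mol = −1050 kJ/mol.

−1050 kJ/mol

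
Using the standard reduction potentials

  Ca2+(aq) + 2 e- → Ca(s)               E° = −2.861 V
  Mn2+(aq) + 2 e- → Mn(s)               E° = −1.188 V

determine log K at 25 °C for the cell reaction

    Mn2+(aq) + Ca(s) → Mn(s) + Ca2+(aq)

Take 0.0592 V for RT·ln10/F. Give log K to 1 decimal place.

The Mn²⁺/Mn couple is reduced (cathode); E°cell = −1.188 − (−2.861) = +1.673 V with n = 2.
At equilibrium E = 0, so log K = nE°cell / 0.0592 = (2)(+1.673) / 0.0592 = 56.5.

log K = 56.5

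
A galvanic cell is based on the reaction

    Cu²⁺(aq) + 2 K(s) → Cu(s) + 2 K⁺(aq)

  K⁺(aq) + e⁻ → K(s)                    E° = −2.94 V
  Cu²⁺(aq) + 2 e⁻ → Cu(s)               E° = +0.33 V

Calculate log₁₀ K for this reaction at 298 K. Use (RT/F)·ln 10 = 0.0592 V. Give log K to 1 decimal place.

The Cu²⁺/Cu couple is reduced (cathode); E°cell = +0.33 − (−2.94) = +3.27 V with n = 2.
At equilibrium E = 0, so log K = nE°cell / 0.0592 = (2)(+3.27) / 0.0592 = 110.5.

log K = 110.5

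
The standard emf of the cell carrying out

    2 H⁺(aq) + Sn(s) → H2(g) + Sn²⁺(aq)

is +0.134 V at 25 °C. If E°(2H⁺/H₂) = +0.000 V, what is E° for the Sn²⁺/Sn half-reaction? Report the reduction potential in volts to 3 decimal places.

−0.134 V

In the reaction as written the 2H⁺/H₂ couple is reduced (cathode) and Sn²⁺/Sn is oxidized (anode), so E°cell = E°(2H⁺/H₂) − E°(Sn²⁺/Sn).
E°(Sn²⁺/Sn) = E°(cathode) − E°cell = +0.000 − (+0.134) = −0.134 V.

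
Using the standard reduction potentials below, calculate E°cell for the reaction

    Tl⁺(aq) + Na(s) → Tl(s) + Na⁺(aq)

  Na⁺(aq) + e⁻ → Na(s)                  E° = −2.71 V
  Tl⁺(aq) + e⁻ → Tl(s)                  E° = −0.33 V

Tl⁺(aq) gains electrons, so the Tl⁺/Tl couple is the cathode; the Na⁺/Na couple is the anode.
E°cell = E°(cathode) − E°(anode) = −0.33 − (−2.71) = +2.38 V.
The positive value indicates the reaction is spontaneous as written.

+2.38 V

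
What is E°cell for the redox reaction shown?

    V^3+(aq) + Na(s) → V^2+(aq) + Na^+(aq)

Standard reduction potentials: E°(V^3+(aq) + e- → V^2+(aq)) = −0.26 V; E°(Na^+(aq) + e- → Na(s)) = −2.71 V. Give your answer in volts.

V^3+(aq) gains electrons, so the V³⁺/V²⁺ couple is the cathode; the Na⁺/Na couple is the anode.
E°cell = E°(cathode) − E°(anode) = −0.26 − (−2.71) = +2.45 V.
The positive value indicates the reaction is spontaneous as written.

+2.45 V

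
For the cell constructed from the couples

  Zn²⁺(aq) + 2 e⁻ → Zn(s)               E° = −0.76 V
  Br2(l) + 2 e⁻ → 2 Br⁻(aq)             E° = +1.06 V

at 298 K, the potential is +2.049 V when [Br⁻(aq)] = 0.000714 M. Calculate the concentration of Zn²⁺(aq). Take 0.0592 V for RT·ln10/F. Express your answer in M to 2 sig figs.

0.036 M

Br₂/Br⁻ is the cathode (higher E°); E°cell = +1.06 − (−0.76) = +1.82 V with n = 2.
From the Nernst equation, log Q = n(E° − E)/0.0592 = 2·(+1.82 − (+2.049))/0.0592 = −7.736.
The balanced reaction is Br2(l) + Zn(s) → 2 Br⁻(aq) + Zn²⁺(aq), so Q = [Br⁻(aq)]^2·[Zn²⁺(aq)].
Substituting the known concentrations and solving, log [Zn²⁺(aq)] = −1.443 and [Zn²⁺(aq)] = 0.036 M.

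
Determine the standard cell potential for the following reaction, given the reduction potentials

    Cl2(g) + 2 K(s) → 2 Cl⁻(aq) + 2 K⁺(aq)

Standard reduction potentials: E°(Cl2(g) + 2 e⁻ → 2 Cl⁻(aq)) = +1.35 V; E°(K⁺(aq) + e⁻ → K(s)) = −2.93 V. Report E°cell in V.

+4.28 V

Cl2(g) gains electrons, so the Cl₂/Cl⁻ couple is the cathode; the K⁺/K couple is the anode.
E°cell = E°(cathode) − E°(anode) = +1.35 − (−2.93) = +4.28 V.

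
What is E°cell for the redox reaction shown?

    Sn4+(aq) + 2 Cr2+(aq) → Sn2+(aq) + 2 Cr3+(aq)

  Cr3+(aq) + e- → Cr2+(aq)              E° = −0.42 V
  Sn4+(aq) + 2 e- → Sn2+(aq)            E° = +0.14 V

Sn4+(aq) gains electrons, so the Sn⁴⁺/Sn²⁺ couple is the cathode; the Cr³⁺/Cr²⁺ couple is the anode.
E°cell = E°(cathode) − E°(anode) = +0.14 − (−0.42) = +0.56 V.
The positive value indicates the reaction is spontaneous as written.

+0.56 V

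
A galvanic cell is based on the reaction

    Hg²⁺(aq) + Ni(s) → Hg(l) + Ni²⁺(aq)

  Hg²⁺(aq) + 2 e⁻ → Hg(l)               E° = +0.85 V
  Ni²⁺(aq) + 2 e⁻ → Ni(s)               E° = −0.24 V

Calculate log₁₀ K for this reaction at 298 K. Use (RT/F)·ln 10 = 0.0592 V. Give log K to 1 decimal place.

log K = 36.8

The Hg²⁺/Hg couple is reduced (cathode); E°cell = +0.85 − (−0.24) = +1.09 V with n = 2.
At equilibrium E = 0, so log K = nE°cell / 0.0592 = (2)(+1.09) / 0.0592 = 36.8.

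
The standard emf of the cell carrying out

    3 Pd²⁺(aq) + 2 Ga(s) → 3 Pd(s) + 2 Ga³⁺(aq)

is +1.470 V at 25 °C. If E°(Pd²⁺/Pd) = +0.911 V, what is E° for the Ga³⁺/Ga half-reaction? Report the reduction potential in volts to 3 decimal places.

−0.559 V

In the reaction as written the Pd²⁺/Pd couple is reduced (cathode) and Ga³⁺/Ga is oxidized (anode), so E°cell = E°(Pd²⁺/Pd) − E°(Ga³⁺/Ga).
E°(Ga³⁺/Ga) = E°(cathode) − E°cell = +0.911 − (+1.470) = −0.559 V.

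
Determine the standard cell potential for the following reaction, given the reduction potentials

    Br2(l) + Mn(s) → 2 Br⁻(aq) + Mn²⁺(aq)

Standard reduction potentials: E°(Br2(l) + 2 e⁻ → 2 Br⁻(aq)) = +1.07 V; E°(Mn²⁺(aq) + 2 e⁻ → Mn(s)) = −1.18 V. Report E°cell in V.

+2.25 V

In the reaction as written, Br2(l) is reduced (cathode) and Mn²⁺(aq) is produced by oxidation at the anode.
E°cell = E°(cathode) − E°(anode) = +1.07 − (−1.18) = +2.25 V.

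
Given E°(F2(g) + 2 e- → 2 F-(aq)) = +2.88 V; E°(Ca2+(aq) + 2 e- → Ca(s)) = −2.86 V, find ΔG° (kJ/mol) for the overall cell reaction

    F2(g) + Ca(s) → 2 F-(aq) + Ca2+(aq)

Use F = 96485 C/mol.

In the reaction as written F2(g) is reduced, so the F₂/F⁻ couple is the cathode and Ca²⁺/Ca is the anode.
E°cell = +2.88 − (−2.86) = +5.74 V; balancing electrons gives n = 2.
ΔG° = −nFE°cell = −(2)(96485)(+5.74) J/mol = −1108 kJ/mol.

−1108 kJ/mol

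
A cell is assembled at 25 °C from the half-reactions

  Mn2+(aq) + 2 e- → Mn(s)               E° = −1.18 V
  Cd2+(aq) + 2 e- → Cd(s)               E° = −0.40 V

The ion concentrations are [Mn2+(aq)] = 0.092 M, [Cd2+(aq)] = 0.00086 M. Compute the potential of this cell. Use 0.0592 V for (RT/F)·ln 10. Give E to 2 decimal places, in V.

+0.72 V

Since E°(Cd²⁺/Cd) > E°(Mn²⁺/Mn), Cd²⁺/Cd serves as the cathode.
E°cell = −0.40 − (−1.18) = +0.78 V, with n = 2 electrons transferred.
Balancing gives Cd2+(aq) + Mn(s) → Cd(s) + Mn2+(aq); hence Q = [Mn2+(aq)] / [Cd2+(aq)] = 107 (log Q = 2.029).
Applying E = E° − (RT ln10/nF)·log Q gives +0.78 − (0.0592/2)(2.029) = +0.72 V.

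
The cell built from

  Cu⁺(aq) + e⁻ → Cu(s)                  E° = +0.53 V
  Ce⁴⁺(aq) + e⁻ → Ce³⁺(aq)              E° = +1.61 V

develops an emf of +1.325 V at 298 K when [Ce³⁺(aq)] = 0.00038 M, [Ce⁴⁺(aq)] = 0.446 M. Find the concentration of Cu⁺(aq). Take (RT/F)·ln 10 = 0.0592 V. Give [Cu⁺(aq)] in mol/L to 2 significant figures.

0.085 M

With Ce⁴⁺/Ce³⁺ at the cathode and Cu⁺/Cu at the anode, E°cell = +1.61 − (+0.53) = +1.08 V (n = 1).
Rearranging E = E° − (0.0592/n)·log Q gives log Q = 1(+1.08 − (+1.325))/0.0592 = −4.139.
For Ce⁴⁺(aq) + Cu(s) → Ce³⁺(aq) + Cu⁺(aq), the reaction quotient is Q = ([Ce³⁺(aq)]·[Cu⁺(aq)]) / [Ce⁴⁺(aq)].
Isolating [Cu⁺(aq)] in Q = 10^{−4.139} yields log [Cu⁺(aq)] = −1.069, i.e. 0.085 M.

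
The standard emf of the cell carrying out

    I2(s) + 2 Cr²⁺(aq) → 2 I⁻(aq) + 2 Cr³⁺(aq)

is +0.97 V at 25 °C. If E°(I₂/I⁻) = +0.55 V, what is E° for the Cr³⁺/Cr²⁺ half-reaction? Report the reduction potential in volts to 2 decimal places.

In the reaction as written the I₂/I⁻ couple is reduced (cathode) and Cr³⁺/Cr²⁺ is oxidized (anode), so E°cell = E°(I₂/I⁻) − E°(Cr³⁺/Cr²⁺).
E°(Cr³⁺/Cr²⁺) = E°(cathode) − E°cell = +0.55 − (+0.97) = −0.42 V.

−0.42 V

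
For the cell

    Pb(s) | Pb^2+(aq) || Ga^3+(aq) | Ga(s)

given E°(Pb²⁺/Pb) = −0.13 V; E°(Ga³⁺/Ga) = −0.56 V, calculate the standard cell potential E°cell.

−0.43 V

By convention the left-hand electrode in cell notation is the anode (oxidation) and the right-hand electrode is the cathode (reduction).
E°cell = E°(right) − E°(left) = −0.56 − (−0.13) = −0.43 V.
The negative sign shows that, as written, the cell would require an external voltage to drive the reaction.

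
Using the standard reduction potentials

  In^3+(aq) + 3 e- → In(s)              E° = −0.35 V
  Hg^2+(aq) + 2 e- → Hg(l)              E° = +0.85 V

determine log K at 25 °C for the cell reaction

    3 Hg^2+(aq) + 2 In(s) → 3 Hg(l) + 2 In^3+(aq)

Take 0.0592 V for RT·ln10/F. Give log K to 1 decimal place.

log K = 121.6

The Hg²⁺/Hg couple is reduced (cathode); E°cell = +0.85 − (−0.35) = +1.20 V with n = 6.
At equilibrium E = 0, so log K = nE°cell / 0.0592 = (6)(+1.20) / 0.0592 = 121.6.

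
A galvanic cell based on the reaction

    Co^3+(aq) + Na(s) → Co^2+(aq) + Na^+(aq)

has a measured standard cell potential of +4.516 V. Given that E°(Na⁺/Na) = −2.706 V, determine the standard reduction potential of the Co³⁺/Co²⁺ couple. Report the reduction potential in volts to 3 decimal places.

In the reaction as written the Co³⁺/Co²⁺ couple is reduced (cathode) and Na⁺/Na is oxidized (anode), so E°cell = E°(Co³⁺/Co²⁺) − E°(Na⁺/Na).
E°(Co³⁺/Co²⁺) = E°cell + E°(anode) = +4.516 + (−2.706) = +1.810 V.

+1.810 V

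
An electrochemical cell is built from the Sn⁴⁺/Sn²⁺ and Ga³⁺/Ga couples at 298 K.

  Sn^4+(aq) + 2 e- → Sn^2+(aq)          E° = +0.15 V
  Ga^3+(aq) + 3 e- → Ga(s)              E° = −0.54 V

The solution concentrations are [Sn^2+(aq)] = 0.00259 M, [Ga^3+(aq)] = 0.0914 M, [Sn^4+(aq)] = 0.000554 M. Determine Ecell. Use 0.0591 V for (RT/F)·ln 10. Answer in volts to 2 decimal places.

The Sn⁴⁺/Sn²⁺ couple has the more positive E°, so it is the cathode; Ga³⁺/Ga is the anode.
E°cell = E°cat − E°an = +0.15 − (−0.54) = +0.69 V; n = 6.
Balancing gives 3 Sn^4+(aq) + 2 Ga(s) → 3 Sn^2+(aq) + 2 Ga^3+(aq); hence Q = ([Sn^2+(aq)]^3·[Ga^3+(aq)]^2) / [Sn^4+(aq)]^3 = 0.854 (log Q = −0.069).
Applying E = E° − (RT ln10/nF)·log Q gives +0.69 − (0.0591/6)(−0.069) = +0.69 V.

+0.69 V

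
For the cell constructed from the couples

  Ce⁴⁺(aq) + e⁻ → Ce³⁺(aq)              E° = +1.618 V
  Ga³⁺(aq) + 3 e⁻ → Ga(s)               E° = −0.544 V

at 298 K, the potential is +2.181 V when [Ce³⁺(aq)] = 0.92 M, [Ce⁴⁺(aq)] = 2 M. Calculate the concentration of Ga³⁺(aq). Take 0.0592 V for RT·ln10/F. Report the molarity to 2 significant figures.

1.1 M

The Ce⁴⁺/Ce³⁺ couple has the larger reduction potential, so it is the cathode: E°cell = +1.618 − (−0.544) = +2.162 V and n = 3.
Since E = E° − (0.0592/n)·log Q, log Q = n(E° − E)/0.0592 = −0.963.
For 3 Ce⁴⁺(aq) + Ga(s) → 3 Ce³⁺(aq) + Ga³⁺(aq), the reaction quotient is Q = ([Ce³⁺(aq)]^3·[Ga³⁺(aq)]) / [Ce⁴⁺(aq)]^3.
Solving for the unknown gives log [Ga³⁺(aq)] = 0.049, so [Ga³⁺(aq)] ≈ 1.1 M.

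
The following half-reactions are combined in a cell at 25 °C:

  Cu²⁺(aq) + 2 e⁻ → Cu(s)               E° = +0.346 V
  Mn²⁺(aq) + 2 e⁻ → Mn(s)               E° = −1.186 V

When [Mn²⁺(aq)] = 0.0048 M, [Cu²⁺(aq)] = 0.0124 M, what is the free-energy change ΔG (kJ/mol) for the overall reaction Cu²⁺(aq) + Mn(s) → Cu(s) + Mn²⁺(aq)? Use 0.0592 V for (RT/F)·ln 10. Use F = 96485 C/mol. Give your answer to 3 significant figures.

The standard cell potential is +0.346 − (−1.186) = +1.532 V, with n = 2 electrons in the balanced equation.
Here Q = [Mn²⁺(aq)] / [Cu²⁺(aq)] = 0.387 (log Q = −0.412), giving E = +1.532 − (0.0592/2)·(−0.412) = +1.5442 V.
Then ΔG = −nFE = −2 × 96485 × +1.5442 J/mol = −298 kJ/mol.

−298 kJ/mol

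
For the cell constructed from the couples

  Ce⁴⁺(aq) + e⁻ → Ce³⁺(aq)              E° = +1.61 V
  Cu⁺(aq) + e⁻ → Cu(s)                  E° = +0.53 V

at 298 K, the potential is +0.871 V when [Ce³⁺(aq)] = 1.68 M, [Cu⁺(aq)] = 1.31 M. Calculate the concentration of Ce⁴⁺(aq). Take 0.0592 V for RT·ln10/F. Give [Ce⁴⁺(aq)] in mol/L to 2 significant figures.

The Ce⁴⁺/Ce³⁺ couple has the larger reduction potential, so it is the cathode: E°cell = +1.61 − (+0.53) = +1.08 V and n = 1.
Since E = E° − (0.0592/n)·log Q, log Q = n(E° − E)/0.0592 = 3.530.
The balanced reaction is Ce⁴⁺(aq) + Cu(s) → Ce³⁺(aq) + Cu⁺(aq), so Q = ([Ce³⁺(aq)]·[Cu⁺(aq)]) / [Ce⁴⁺(aq)].
Isolating [Ce⁴⁺(aq)] in Q = 10^{3.530} yields log [Ce⁴⁺(aq)] = −3.187, i.e. 0.00065 M.

0.00065 M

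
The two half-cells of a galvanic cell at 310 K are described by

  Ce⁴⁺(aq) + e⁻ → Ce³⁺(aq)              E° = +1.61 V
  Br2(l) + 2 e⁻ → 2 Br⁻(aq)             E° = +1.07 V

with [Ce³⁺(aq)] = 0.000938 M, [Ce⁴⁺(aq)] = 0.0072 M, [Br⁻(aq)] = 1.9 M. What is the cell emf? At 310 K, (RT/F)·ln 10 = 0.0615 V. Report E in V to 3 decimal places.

+0.612 V

The Ce⁴⁺/Ce³⁺ couple has the more positive E°, so it is the cathode; Br₂/Br⁻ is the anode.
The standard potential is +1.61 − (+1.07) = +0.54 V and the balanced reaction transfers n = 2 electrons.
For the overall reaction 2 Ce⁴⁺(aq) + 2 Br⁻(aq) → 2 Ce³⁺(aq) + Br2(l), Q = [Ce³⁺(aq)]^2 / ([Ce⁴⁺(aq)]^2·[Br⁻(aq)]^2) = 0.0047, giving log Q = −2.328.
Applying E = E° − (RT ln10/nF)·log Q gives +0.54 − (0.0615/2)(−2.328) = +0.612 V.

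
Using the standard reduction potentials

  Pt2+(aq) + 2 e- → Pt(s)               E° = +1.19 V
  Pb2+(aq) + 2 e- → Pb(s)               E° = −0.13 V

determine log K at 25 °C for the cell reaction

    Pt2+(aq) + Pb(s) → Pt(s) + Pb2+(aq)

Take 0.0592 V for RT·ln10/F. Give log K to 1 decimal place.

The Pt²⁺/Pt couple is reduced (cathode); E°cell = +1.19 − (−0.13) = +1.32 V with n = 2.
At equilibrium E = 0, so log K = nE°cell / 0.0592 = (2)(+1.32) / 0.0592 = 44.6.

log K = 44.6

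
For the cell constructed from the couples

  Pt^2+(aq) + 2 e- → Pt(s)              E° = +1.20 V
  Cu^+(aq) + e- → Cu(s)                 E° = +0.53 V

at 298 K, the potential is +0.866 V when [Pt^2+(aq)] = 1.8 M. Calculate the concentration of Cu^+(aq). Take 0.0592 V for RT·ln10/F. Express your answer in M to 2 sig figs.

The Pt²⁺/Pt couple has the larger reduction potential, so it is the cathode: E°cell = +1.20 − (+0.53) = +0.67 V and n = 2.
Since E = E° − (0.0592/n)·log Q, log Q = n(E° − E)/0.0592 = −6.622.
The balanced reaction is Pt^2+(aq) + 2 Cu(s) → Pt(s) + 2 Cu^+(aq), so Q = [Cu^+(aq)]^2 / [Pt^2+(aq)].
Substituting the known concentrations and solving, log [Cu^+(aq)] = −3.183 and [Cu^+(aq)] = 0.00066 M.

0.00066 M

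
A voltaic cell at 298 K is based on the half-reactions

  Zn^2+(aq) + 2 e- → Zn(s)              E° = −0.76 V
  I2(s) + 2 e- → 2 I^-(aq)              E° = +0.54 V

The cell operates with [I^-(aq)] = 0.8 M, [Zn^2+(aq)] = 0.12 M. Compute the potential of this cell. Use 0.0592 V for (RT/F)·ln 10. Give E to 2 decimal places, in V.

Since E°(I₂/I⁻) > E°(Zn²⁺/Zn), I₂/I⁻ serves as the cathode.
E°cell = +0.54 − (−0.76) = +1.30 V, with n = 2 electrons transferred.
Balancing gives I2(s) + Zn(s) → 2 I^-(aq) + Zn^2+(aq); hence Q = [I^-(aq)]^2·[Zn^2+(aq)] = 0.0768 (log Q = −1.115).
E = E° − (0.0592/n)·log Q = +1.30 − (0.0592/2)(−1.115) = +1.33 V.

+1.33 V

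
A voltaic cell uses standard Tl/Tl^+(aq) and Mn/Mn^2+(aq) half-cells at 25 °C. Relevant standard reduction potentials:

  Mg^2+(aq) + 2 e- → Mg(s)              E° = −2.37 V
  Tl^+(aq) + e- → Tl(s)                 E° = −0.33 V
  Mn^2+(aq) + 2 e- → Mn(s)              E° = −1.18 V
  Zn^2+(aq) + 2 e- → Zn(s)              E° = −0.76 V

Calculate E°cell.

+0.85 V

Of the two couples in this cell, the one with the more positive reduction potential is reduced at the cathode: here that is Tl⁺/Tl (−0.33 V); Mn²⁺/Mn (−1.18 V) is the anode.
E°cell = E°(cathode) − E°(anode) = −0.33 − (−1.18) = +0.85 V.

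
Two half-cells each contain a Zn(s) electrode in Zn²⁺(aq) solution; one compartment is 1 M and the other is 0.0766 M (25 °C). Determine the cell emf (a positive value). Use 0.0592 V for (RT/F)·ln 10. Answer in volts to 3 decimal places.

0.033 V

For a concentration cell E°cell = 0, since both electrodes use the same couple.
The compartment with the higher Zn²⁺(aq) concentration (1 M) acts as the cathode; ions are reduced there and produced at the dilute (0.0766 M) anode.
With n = 2, Ecell = −(0.0592/2)·log([dilute]/[conc]) = −(0.0592/2)·log(0.0766/1) = +0.033 V.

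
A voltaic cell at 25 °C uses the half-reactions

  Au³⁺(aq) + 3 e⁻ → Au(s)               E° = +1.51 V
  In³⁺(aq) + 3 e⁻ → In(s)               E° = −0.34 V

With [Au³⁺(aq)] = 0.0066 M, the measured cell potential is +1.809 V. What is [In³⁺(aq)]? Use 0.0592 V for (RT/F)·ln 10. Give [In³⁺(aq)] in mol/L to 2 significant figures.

With Au³⁺/Au at the cathode and In³⁺/In at the anode, E°cell = +1.51 − (−0.34) = +1.85 V (n = 3).
From the Nernst equation, log Q = n(E° − E)/0.0592 = 3·(+1.85 − (+1.809))/0.0592 = 2.078.
Balancing electrons gives Au³⁺(aq) + In(s) → Au(s) + In³⁺(aq); thus Q = [In³⁺(aq)] / [Au³⁺(aq)].
Substituting the known concentrations and solving, log [In³⁺(aq)] = −0.102 and [In³⁺(aq)] = 0.79 M.

0.79 M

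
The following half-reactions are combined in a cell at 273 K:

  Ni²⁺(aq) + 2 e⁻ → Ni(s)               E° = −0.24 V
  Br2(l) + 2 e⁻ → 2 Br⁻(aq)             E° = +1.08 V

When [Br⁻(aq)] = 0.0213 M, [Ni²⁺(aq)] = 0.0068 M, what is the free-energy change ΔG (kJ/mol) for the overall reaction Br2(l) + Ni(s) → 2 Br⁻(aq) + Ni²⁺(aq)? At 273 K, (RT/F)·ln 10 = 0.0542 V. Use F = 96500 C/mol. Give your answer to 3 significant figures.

E°cell = +1.08 − (−0.24) = +1.32 V; the balanced reaction transfers n = 2 electrons.
The reaction quotient is [Br⁻(aq)]^2·[Ni²⁺(aq)] = 3.09×10^−6; by Nernst, E = +1.32 − (0.0542/2)(−5.511) = +1.4693 V.
ΔG = −nFE = −(2)(96500)(+1.4693) J/mol = −284 kJ/mol.

−284 kJ/mol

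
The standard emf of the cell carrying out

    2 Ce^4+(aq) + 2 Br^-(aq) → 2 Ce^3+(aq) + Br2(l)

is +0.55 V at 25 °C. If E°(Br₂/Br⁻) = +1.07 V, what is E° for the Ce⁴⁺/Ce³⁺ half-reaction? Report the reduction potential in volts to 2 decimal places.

+1.62 V

In the reaction as written the Ce⁴⁺/Ce³⁺ couple is reduced (cathode) and Br₂/Br⁻ is oxidized (anode), so E°cell = E°(Ce⁴⁺/Ce³⁺) − E°(Br₂/Br⁻).
E°(Ce⁴⁺/Ce³⁺) = E°cell + E°(anode) = +0.55 + (+1.07) = +1.62 V.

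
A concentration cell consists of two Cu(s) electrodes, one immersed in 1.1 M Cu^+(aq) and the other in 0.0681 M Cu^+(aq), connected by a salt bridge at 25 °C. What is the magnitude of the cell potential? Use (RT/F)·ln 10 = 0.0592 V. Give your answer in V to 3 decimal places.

For a concentration cell E°cell = 0, since both electrodes use the same couple.
The compartment with the higher Cu^+(aq) concentration (1.1 M) acts as the cathode; ions are reduced there and produced at the dilute (0.0681 M) anode.
With n = 1, Ecell = −(0.0592/1)·log([dilute]/[conc]) = −(0.0592/1)·log(0.0681/1.1) = +0.072 V.

0.072 V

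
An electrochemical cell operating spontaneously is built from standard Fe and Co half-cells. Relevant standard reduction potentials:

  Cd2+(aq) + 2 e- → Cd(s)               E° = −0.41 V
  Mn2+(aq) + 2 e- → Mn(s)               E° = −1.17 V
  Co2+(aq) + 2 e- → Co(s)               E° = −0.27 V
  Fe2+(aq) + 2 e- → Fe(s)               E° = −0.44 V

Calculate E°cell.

+0.17 V

The Co²⁺/Co couple has the higher E°, so Co ion is reduced (cathode) and Fe is oxidized (anode).
E°cell = E°(cathode) − E°(anode) = −0.27 − (−0.44) = +0.17 V.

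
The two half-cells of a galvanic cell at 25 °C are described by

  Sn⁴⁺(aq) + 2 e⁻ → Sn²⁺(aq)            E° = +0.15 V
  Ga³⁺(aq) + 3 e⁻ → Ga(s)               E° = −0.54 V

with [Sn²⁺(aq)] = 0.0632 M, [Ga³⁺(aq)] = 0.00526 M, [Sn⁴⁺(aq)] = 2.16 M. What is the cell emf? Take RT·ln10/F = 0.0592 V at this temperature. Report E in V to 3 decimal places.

Sn⁴⁺/Sn²⁺ is reduced (cathode, E° = +0.15 V) and Ga³⁺/Ga is oxidized (anode).
E°cell = E°cat − E°an = +0.15 − (−0.54) = +0.69 V; n = 6.
For the overall reaction 3 Sn⁴⁺(aq) + 2 Ga(s) → 3 Sn²⁺(aq) + 2 Ga³⁺(aq), Q = ([Sn²⁺(aq)]^3·[Ga³⁺(aq)]^2) / [Sn⁴⁺(aq)]^3 = 6.93×10^−10, giving log Q = −9.159.
Applying E = E° − (RT ln10/nF)·log Q gives +0.69 − (0.0592/6)(−9.159) = +0.780 V.

+0.780 V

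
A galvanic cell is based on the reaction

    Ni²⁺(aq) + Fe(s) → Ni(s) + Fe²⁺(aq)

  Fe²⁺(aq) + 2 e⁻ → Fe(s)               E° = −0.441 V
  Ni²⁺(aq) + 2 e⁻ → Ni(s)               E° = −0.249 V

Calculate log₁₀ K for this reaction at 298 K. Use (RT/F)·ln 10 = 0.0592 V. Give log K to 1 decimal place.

log K = 6.5

The Ni²⁺/Ni couple is reduced (cathode); E°cell = −0.249 − (−0.441) = +0.192 V with n = 2.
At equilibrium E = 0, so log K = nE°cell / 0.0592 = (2)(+0.192) / 0.0592 = 6.5.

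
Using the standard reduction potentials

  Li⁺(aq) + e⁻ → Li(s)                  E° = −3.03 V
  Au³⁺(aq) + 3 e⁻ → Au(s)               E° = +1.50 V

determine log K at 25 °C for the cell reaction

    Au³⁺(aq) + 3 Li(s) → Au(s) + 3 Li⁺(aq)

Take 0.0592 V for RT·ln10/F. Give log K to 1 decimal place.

log K = 229.6

The Au³⁺/Au couple is reduced (cathode); E°cell = +1.50 − (−3.03) = +4.53 V with n = 3.
At equilibrium E = 0, so log K = nE°cell / 0.0592 = (3)(+4.53) / 0.0592 = 229.6.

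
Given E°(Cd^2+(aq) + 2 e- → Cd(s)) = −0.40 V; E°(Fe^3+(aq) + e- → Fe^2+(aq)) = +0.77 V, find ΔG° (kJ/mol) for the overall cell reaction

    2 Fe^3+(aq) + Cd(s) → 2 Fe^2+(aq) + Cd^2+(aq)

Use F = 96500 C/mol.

In the reaction as written Fe^3+(aq) is reduced, so the Fe³⁺/Fe²⁺ couple is the cathode and Cd²⁺/Cd is the anode.
E°cell = +0.77 − (−0.40) = +1.17 V; balancing electrons gives n = 2.
ΔG° = −nFE°cell = −(2)(96500)(+1.17) J/mol = −226 kJ/mol.

−226 kJ/mol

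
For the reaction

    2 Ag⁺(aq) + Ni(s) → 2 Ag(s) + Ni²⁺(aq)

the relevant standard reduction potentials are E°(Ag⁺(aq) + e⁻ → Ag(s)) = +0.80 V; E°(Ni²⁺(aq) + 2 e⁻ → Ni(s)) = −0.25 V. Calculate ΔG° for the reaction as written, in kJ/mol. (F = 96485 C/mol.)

In the reaction as written Ag⁺(aq) is reduced, so the Ag⁺/Ag couple is the cathode and Ni²⁺/Ni is the anode.
E°cell = +0.80 − (−0.25) = +1.05 V; balancing electrons gives n = 2.
ΔG° = −nFE°cell = −(2)(96485)(+1.05) J/mol = −203 kJ/mol.

−203 kJ/mol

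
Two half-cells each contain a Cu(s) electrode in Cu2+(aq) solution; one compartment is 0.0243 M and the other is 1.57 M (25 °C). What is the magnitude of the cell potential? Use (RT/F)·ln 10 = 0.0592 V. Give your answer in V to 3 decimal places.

For a concentration cell E°cell = 0, since both electrodes use the same couple.
The compartment with the higher Cu2+(aq) concentration (1.57 M) acts as the cathode; ions are reduced there and produced at the dilute (0.0243 M) anode.
With n = 2, Ecell = −(0.0592/2)·log([dilute]/[conc]) = −(0.0592/2)·log(0.0243/1.57) = +0.054 V.

0.054 V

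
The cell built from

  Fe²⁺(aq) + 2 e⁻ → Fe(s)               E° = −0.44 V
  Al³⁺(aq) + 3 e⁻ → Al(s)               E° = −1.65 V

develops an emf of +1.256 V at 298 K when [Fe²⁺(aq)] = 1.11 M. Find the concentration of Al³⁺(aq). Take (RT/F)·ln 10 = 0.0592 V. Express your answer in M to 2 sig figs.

0.0055 M

The Fe²⁺/Fe couple has the larger reduction potential, so it is the cathode: E°cell = −0.44 − (−1.65) = +1.21 V and n = 6.
Rearranging E = E° − (0.0592/n)·log Q gives log Q = 6(+1.21 − (+1.256))/0.0592 = −4.662.
Balancing electrons gives 3 Fe²⁺(aq) + 2 Al(s) → 3 Fe(s) + 2 Al³⁺(aq); thus Q = [Al³⁺(aq)]^2 / [Fe²⁺(aq)]^3.
Isolating [Al³⁺(aq)] in Q = 10^{−4.662} yields log [Al³⁺(aq)] = −2.263, i.e. 0.0055 M.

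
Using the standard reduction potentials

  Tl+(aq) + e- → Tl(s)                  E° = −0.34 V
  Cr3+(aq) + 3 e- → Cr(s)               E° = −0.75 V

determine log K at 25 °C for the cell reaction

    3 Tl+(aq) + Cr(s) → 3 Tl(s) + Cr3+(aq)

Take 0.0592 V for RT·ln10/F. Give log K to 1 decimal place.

log K = 20.8

The Tl⁺/Tl couple is reduced (cathode); E°cell = −0.34 − (−0.75) = +0.41 V with n = 3.
At equilibrium E = 0, so log K = nE°cell / 0.0592 = (3)(+0.41) / 0.0592 = 20.8.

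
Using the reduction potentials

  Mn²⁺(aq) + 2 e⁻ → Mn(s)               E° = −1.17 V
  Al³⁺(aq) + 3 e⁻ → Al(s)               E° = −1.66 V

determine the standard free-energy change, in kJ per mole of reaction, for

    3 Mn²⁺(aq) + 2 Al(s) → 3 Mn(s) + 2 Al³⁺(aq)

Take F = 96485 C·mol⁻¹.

In the reaction as written Mn²⁺(aq) is reduced, so the Mn²⁺/Mn couple is the cathode and Al³⁺/Al is the anode.
E°cell = −1.17 − (−1.66) = +0.49 V; balancing electrons gives n = 6.
ΔG° = −nFE°cell = −(6)(96485)(+0.49) J/mol = −284 kJ/mol.

−284 kJ/mol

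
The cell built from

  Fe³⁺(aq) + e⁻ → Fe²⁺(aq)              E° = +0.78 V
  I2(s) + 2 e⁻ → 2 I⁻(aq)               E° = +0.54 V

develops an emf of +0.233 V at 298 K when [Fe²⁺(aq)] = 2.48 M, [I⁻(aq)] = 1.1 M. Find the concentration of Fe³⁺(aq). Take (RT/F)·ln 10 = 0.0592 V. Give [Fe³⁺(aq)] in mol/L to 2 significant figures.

With Fe³⁺/Fe²⁺ at the cathode and I₂/I⁻ at the anode, E°cell = +0.78 − (+0.54) = +0.24 V (n = 2).
From the Nernst equation, log Q = n(E° − E)/0.0592 = 2·(+0.24 − (+0.233))/0.0592 = 0.236.
The balanced reaction is 2 Fe³⁺(aq) + 2 I⁻(aq) → 2 Fe²⁺(aq) + I2(s), so Q = [Fe²⁺(aq)]^2 / ([Fe³⁺(aq)]^2·[I⁻(aq)]^2).
Isolating [Fe³⁺(aq)] in Q = 10^{0.236} yields log [Fe³⁺(aq)] = 0.235, i.e. 1.7 M.

1.7 M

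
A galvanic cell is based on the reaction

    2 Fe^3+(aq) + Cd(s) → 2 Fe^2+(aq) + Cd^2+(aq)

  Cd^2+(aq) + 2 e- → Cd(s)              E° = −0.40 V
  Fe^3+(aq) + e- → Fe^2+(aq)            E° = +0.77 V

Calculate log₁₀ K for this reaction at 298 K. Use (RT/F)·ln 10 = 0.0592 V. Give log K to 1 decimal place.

The Fe³⁺/Fe²⁺ couple is reduced (cathode); E°cell = +0.77 − (−0.40) = +1.17 V with n = 2.
At equilibrium E = 0, so log K = nE°cell / 0.0592 = (2)(+1.17) / 0.0592 = 39.5.

log K = 39.5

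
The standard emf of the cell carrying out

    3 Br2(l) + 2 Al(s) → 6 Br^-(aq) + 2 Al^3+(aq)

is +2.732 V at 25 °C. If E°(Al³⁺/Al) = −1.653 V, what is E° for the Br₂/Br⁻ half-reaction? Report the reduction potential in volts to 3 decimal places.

In the reaction as written the Br₂/Br⁻ couple is reduced (cathode) and Al³⁺/Al is oxidized (anode), so E°cell = E°(Br₂/Br⁻) − E°(Al³⁺/Al).
E°(Br₂/Br⁻) = E°cell + E°(anode) = +2.732 + (−1.653) = +1.079 V.

+1.079 V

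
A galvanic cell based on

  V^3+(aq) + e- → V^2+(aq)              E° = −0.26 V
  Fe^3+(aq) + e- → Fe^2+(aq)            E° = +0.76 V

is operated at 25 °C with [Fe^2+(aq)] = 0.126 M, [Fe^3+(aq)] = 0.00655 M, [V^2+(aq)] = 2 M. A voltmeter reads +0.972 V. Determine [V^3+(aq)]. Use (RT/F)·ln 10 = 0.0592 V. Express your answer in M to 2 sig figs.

0.67 M

Fe³⁺/Fe²⁺ is the cathode (higher E°); E°cell = +0.76 − (−0.26) = +1.02 V with n = 1.
Rearranging E = E° − (0.0592/n)·log Q gives log Q = 1(+1.02 − (+0.972))/0.0592 = 0.811.
For Fe^3+(aq) + V^2+(aq) → Fe^2+(aq) + V^3+(aq), the reaction quotient is Q = ([Fe^2+(aq)]·[V^3+(aq)]) / ([Fe^3+(aq)]·[V^2+(aq)]).
Substituting the known concentrations and solving, log [V^3+(aq)] = −0.172 and [V^3+(aq)] = 0.67 M.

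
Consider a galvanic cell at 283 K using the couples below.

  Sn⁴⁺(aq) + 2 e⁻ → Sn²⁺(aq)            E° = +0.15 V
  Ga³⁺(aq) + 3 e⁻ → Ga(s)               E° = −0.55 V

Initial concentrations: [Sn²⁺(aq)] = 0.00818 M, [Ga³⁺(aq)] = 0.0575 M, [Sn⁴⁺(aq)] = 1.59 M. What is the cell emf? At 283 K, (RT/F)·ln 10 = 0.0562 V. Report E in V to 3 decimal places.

+0.788 V

The Sn⁴⁺/Sn²⁺ couple has the more positive E°, so it is the cathode; Ga³⁺/Ga is the anode.
E°cell = +0.15 − (−0.55) = +0.70 V, with n = 6 electrons transferred.
For the overall reaction 3 Sn⁴⁺(aq) + 2 Ga(s) → 3 Sn²⁺(aq) + 2 Ga³⁺(aq), Q = ([Sn²⁺(aq)]^3·[Ga³⁺(aq)]^2) / [Sn⁴⁺(aq)]^3 = 4.5×10^−10, giving log Q = −9.347.
By the Nernst equation, E = +0.70 − (0.0562/6)·(−9.347) = +0.788 V.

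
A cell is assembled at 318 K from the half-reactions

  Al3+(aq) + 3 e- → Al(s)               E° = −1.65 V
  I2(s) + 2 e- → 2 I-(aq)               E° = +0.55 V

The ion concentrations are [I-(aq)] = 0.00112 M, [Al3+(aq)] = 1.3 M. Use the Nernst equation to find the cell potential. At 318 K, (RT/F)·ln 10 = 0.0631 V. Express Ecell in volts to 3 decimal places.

+2.384 V

The I₂/I⁻ couple has the more positive E°, so it is the cathode; Al³⁺/Al is the anode.
The standard potential is +0.55 − (−1.65) = +2.20 V and the balanced reaction transfers n = 6 electrons.
For the overall reaction 3 I2(s) + 2 Al(s) → 6 I-(aq) + 2 Al3+(aq), Q = [I-(aq)]^6·[Al3+(aq)]^2 = 3.34×10^−18, giving log Q = −17.477.
By the Nernst equation, E = +2.20 − (0.0631/6)·(−17.477) = +2.384 V.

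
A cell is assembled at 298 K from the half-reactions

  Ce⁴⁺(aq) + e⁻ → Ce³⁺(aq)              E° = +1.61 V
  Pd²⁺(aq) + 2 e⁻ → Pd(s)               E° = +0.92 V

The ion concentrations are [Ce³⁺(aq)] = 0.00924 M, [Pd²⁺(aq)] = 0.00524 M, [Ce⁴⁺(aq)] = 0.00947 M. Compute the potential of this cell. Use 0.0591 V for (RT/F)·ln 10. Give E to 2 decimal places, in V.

The Ce⁴⁺/Ce³⁺ couple has the more positive E°, so it is the cathode; Pd²⁺/Pd is the anode.
E°cell = +1.61 − (+0.92) = +0.69 V, with n = 2 electrons transferred.
For the overall reaction 2 Ce⁴⁺(aq) + Pd(s) → 2 Ce³⁺(aq) + Pd²⁺(aq), Q = ([Ce³⁺(aq)]^2·[Pd²⁺(aq)]) / [Ce⁴⁺(aq)]^2 = 0.00499, giving log Q = −2.302.
Applying E = E° − (RT ln10/nF)·log Q gives +0.69 − (0.0591/2)(−2.302) = +0.76 V.

+0.76 V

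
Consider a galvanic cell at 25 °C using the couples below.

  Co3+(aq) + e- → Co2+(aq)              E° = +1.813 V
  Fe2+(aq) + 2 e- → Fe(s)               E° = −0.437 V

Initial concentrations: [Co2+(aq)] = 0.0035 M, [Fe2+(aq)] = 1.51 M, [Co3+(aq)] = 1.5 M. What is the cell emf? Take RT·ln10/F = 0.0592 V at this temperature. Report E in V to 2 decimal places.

+2.40 V

Co³⁺/Co²⁺ is reduced (cathode, E° = +1.813 V) and Fe²⁺/Fe is oxidized (anode).
E°cell = E°cat − E°an = +1.813 − (−0.437) = +2.250 V; n = 2.
Balancing gives 2 Co3+(aq) + Fe(s) → 2 Co2+(aq) + Fe2+(aq); hence Q = ([Co2+(aq)]^2·[Fe2+(aq)]) / [Co3+(aq)]^2 = 8.22×10^−6 (log Q = −5.085).
E = E° − (0.0592/n)·log Q = +2.250 − (0.0592/2)(−5.085) = +2.40 V.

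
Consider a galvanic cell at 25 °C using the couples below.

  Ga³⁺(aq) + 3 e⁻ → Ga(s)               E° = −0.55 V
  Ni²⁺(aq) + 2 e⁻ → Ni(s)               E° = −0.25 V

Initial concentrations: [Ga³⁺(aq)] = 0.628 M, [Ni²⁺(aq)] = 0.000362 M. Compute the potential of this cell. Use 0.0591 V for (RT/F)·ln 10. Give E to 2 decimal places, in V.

The Ni²⁺/Ni couple has the more positive E°, so it is the cathode; Ga³⁺/Ga is the anode.
The standard potential is −0.25 − (−0.55) = +0.30 V and the balanced reaction transfers n = 6 electrons.
Balancing gives 3 Ni²⁺(aq) + 2 Ga(s) → 3 Ni(s) + 2 Ga³⁺(aq); hence Q = [Ga³⁺(aq)]^2 / [Ni²⁺(aq)]^3 = 8.31×10^9 (log Q = 9.920).
E = E° − (0.0591/n)·log Q = +0.30 − (0.0591/6)(9.920) = +0.20 V.

+0.20 V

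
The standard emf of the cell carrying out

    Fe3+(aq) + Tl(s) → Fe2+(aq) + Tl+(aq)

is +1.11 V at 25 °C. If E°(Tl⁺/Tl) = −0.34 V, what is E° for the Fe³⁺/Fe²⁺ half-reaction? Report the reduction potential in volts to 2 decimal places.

In the reaction as written the Fe³⁺/Fe²⁺ couple is reduced (cathode) and Tl⁺/Tl is oxidized (anode), so E°cell = E°(Fe³⁺/Fe²⁺) − E°(Tl⁺/Tl).
E°(Fe³⁺/Fe²⁺) = E°cell + E°(anode) = +1.11 + (−0.34) = +0.77 V.

+0.77 V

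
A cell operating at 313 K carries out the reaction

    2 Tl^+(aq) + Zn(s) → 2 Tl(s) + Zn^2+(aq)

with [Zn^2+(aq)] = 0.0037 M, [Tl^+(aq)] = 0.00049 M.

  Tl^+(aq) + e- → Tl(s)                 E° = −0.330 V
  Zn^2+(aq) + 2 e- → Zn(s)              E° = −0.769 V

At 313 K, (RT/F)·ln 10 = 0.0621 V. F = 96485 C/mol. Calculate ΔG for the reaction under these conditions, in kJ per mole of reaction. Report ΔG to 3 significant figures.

−59.6 kJ/mol

The standard cell potential is −0.330 − (−0.769) = +0.439 V, with n = 2 electrons in the balanced equation.
Here Q = [Zn^2+(aq)] / [Tl^+(aq)]^2 = 1.54×10^4 (log Q = 4.188), giving E = +0.439 − (0.0621/2)·(4.188) = +0.3090 V.
Then ΔG = −nFE = −2 × 96485 × +0.3090 J/mol = −59.6 kJ/mol.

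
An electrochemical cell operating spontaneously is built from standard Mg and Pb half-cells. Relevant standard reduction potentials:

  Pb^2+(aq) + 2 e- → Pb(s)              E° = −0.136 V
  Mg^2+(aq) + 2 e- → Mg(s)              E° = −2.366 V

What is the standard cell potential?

+2.230 V

The Pb²⁺/Pb couple has the higher E°, so Pb ion is reduced (cathode) and Mg is oxidized (anode).
E°cell = E°(cathode) − E°(anode) = −0.136 − (−2.366) = +2.230 V.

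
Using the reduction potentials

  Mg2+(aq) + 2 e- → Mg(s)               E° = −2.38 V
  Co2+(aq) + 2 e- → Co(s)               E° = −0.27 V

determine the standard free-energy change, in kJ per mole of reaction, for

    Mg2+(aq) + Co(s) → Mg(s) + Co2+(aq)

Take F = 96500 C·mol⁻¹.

In the reaction as written Mg2+(aq) is reduced, so the Mg²⁺/Mg couple is the cathode and Co²⁺/Co is the anode.
E°cell = −2.38 − (−0.27) = −2.11 V; balancing electrons gives n = 2.
ΔG° = −nFE°cell = −(2)(96500)(−2.11) J/mol = +407 kJ/mol.

+407 kJ/mol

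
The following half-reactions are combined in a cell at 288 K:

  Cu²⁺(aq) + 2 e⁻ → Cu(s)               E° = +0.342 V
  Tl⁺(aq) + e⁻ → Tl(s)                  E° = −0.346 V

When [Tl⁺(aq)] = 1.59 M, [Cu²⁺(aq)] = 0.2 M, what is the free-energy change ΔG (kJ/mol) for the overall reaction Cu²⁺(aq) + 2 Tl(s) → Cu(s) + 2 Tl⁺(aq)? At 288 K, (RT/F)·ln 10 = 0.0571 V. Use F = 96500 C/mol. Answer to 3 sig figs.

The standard cell potential is +0.342 − (−0.346) = +0.688 V, with n = 2 electrons in the balanced equation.
The reaction quotient is [Tl⁺(aq)]^2 / [Cu²⁺(aq)] = 12.6; by Nernst, E = +0.688 − (0.0571/2)(1.102) = +0.6565 V.
ΔG = −nFE = −(2)(96500)(+0.6565) J/mol = −127 kJ/mol.

−127 kJ/mol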